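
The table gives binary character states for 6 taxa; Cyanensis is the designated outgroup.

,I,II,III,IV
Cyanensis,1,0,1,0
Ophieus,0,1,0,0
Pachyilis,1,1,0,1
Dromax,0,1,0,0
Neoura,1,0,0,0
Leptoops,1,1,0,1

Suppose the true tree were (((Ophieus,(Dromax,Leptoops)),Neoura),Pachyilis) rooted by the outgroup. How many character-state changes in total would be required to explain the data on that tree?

7

Map each character onto (((Ophieus,(Dromax,Leptoops)),Neoura),Pachyilis) (rooted by Cyanensis) and count the minimum state changes it requires (Fitch parsimony):
I: 2; II: 2; III: 1; IV: 2.
Total tree length = 7.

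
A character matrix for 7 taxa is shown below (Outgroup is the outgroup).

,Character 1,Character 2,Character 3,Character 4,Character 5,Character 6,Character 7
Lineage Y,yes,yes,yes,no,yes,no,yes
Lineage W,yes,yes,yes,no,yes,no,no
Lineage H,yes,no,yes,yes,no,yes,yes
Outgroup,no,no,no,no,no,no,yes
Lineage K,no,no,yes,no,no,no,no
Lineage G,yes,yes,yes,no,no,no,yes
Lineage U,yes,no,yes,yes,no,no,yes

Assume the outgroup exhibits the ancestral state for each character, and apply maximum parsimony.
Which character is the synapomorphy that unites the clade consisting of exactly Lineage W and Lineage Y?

Character 5

Character polarity is set by the outgroup: the derived state is whichever differs from the outgroup's state, so for Character 7 the derived state is 'no', and for the remaining characters it is 'yes'.
Character 1 (derived state 'yes') is shared by Lineage G, Lineage H, Lineage U, Lineage W, and Lineage Y — a synapomorphy uniting that clade.
Character 2 (derived state 'yes') is shared by Lineage G, Lineage W, and Lineage Y — a synapomorphy uniting that clade.
Character 3 (derived state 'yes') is shared by all ingroup taxa — unites the whole ingroup.
Character 4: derived state 'yes' in Lineage H and Lineage U only — synapomorphy for {Lineage H, Lineage U}.
Character 5 (derived state 'yes') is shared by Lineage W and Lineage Y — a synapomorphy uniting that clade.
Character 6 (derived state 'yes') is unique to Lineage H (autapomorphy; uninformative for grouping).
Character 7 groups Lineage K and Lineage W, which is incompatible with the clades supported by the remaining characters; treating it as convergent (homoplasy) costs fewer steps than any alternative tree.
Most parsimonious ingroup topology: (Lineage K,((Lineage H,Lineage U),(Lineage G,(Lineage W,Lineage Y)))).
The clade {Lineage W, Lineage Y} is supported by Character 5: its derived state 'yes' occurs in exactly those taxa and in no other taxon (including the outgroup).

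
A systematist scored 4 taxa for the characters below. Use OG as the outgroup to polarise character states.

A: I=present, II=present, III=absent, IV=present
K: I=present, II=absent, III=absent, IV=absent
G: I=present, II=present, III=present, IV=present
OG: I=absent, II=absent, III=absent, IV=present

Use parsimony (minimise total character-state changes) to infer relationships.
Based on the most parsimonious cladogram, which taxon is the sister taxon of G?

Character polarity is set by the outgroup: the derived state is whichever differs from the outgroup's state, so for IV the derived state is 'absent', and for the remaining characters it is 'present'.
I (derived state 'present') is shared by all ingroup taxa — unites the whole ingroup.
II: derived state 'present' in A and G only — synapomorphy for {A, G}.
III (derived state 'present') is unique to G (autapomorphy; uninformative for grouping).
IV (derived state 'absent') is unique to K (autapomorphy; uninformative for grouping).
Most parsimonious ingroup topology: ((G,A),K).
G and A form a cherry on this tree, so they are sister taxa.

A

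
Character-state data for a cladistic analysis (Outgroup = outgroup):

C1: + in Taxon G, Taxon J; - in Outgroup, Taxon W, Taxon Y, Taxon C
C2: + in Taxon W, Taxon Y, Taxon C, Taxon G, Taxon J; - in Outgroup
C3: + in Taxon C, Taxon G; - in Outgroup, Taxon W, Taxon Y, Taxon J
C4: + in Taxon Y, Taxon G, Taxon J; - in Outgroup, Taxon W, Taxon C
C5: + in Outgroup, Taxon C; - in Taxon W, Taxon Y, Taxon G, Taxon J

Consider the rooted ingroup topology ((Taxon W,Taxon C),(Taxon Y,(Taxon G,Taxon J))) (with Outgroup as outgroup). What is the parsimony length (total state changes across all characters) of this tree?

Map each character onto ((Taxon W,Taxon C),(Taxon Y,(Taxon G,Taxon J))) (rooted by Outgroup) and count the minimum state changes it requires (Fitch parsimony):
C1: 1; C2: 1; C3: 2; C4: 1; C5: 2.
Total tree length = 7.

7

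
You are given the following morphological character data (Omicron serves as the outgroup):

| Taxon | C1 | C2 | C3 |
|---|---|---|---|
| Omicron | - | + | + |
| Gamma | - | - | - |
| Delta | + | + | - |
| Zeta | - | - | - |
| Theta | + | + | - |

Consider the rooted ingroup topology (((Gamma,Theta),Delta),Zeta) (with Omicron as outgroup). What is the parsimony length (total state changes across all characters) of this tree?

Map each character onto (((Gamma,Theta),Delta),Zeta) (rooted by Omicron) and count the minimum state changes it requires (Fitch parsimony):
C1: 2; C2: 2; C3: 1.
Total tree length = 5.

5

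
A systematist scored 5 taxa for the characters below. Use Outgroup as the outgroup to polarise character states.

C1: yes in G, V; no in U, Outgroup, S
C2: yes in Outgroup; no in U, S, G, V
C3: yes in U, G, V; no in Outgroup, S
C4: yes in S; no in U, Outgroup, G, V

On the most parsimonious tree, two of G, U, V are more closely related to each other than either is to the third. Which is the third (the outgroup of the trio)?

U

Character polarity is set by the outgroup: the derived state is whichever differs from the outgroup's state, so for C2 the derived state is 'no', and for the remaining characters it is 'yes'.
C1 (derived state 'yes') is shared by G and V — a synapomorphy uniting that clade.
All ingroup taxa share the derived state 'no' for C2; it defines the ingroup but does not resolve relationships within it.
Only G, U, and V show the derived state 'yes' for C3, supporting them as a clade.
C4 (derived state 'yes') is unique to S (autapomorphy; uninformative for grouping).
Most parsimonious ingroup topology: (((V,G),U),S).
V and G share a more recent common ancestor with each other than either does with U, so U is the least closely related of the three.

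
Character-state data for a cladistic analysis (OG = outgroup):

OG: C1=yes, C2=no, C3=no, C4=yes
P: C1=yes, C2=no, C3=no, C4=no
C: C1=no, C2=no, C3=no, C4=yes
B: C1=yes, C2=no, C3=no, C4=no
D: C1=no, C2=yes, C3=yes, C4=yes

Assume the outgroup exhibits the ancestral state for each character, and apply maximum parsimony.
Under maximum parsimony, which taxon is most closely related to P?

B

Character polarity is set by the outgroup: the derived state is whichever differs from the outgroup's state, so for C1, C4 the derived state is 'no', and for the remaining characters it is 'yes'.
C1: derived state 'no' in C and D only — synapomorphy for {C, D}.
C2: derived state 'yes' in D only — an autapomorphy, so it tells us nothing about relationships among taxa.
C3 (derived state 'yes') is unique to D (autapomorphy; uninformative for grouping).
Only B and P show the derived state 'no' for C4, supporting them as a clade.
Most parsimonious ingroup topology: ((P,B),(C,D)).
P and B form a cherry on this tree, so they are sister taxa.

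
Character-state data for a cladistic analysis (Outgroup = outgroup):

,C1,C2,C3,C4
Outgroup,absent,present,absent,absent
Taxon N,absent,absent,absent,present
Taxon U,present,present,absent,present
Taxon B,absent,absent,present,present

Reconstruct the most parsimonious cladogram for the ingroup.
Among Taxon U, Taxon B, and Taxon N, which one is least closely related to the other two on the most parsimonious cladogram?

Taxon U

Character polarity is set by the outgroup: the derived state is whichever differs from the outgroup's state, so for C2 the derived state is 'absent', and for the remaining characters it is 'present'.
C1 (derived state 'present') is unique to Taxon U (autapomorphy; uninformative for grouping).
Only Taxon B and Taxon N show the derived state 'absent' for C2, supporting them as a clade.
C3 (derived state 'present') is unique to Taxon B (autapomorphy; uninformative for grouping).
C4 (derived state 'present') is shared by all ingroup taxa — unites the whole ingroup.
Most parsimonious ingroup topology: ((Taxon N,Taxon B),Taxon U).
Taxon B and Taxon N share a more recent common ancestor with each other than either does with Taxon U, so Taxon U is the least closely related of the three.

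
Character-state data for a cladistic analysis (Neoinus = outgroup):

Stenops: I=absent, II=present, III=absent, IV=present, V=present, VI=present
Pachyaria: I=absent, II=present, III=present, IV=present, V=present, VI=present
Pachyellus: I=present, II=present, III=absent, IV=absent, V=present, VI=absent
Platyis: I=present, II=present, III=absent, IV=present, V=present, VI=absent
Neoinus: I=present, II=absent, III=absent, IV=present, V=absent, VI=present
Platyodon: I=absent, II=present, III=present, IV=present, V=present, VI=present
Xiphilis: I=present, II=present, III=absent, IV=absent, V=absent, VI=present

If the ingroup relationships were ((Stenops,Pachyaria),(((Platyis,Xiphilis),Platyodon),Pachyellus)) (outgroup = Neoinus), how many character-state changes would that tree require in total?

11

Map each character onto ((Stenops,Pachyaria),(((Platyis,Xiphilis),Platyodon),Pachyellus)) (rooted by Neoinus) and count the minimum state changes it requires (Fitch parsimony):
I: 2; II: 1; III: 2; IV: 2; V: 2; VI: 2.
Total tree length = 11.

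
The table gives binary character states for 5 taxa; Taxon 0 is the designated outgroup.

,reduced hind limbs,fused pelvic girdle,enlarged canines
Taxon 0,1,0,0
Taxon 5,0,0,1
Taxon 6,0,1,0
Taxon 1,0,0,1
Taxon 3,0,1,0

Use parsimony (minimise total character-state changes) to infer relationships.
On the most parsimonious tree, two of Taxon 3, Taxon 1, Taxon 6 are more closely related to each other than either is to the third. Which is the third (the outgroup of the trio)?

Taxon 1

Character polarity is set by the outgroup: the derived state is whichever differs from the outgroup's state, so for reduced hind limbs the derived state is '0', and for the remaining characters it is '1'.
reduced hind limbs (derived state '0') is shared by all ingroup taxa — unites the whole ingroup.
fused pelvic girdle: derived state '1' in Taxon 3 and Taxon 6 only — synapomorphy for {Taxon 3, Taxon 6}.
enlarged canines: derived state '1' in Taxon 1 and Taxon 5 only — synapomorphy for {Taxon 1, Taxon 5}.
Most parsimonious ingroup topology: ((Taxon 5,Taxon 1),(Taxon 6,Taxon 3)).
Taxon 6 and Taxon 3 share a more recent common ancestor with each other than either does with Taxon 1, so Taxon 1 is the least closely related of the three.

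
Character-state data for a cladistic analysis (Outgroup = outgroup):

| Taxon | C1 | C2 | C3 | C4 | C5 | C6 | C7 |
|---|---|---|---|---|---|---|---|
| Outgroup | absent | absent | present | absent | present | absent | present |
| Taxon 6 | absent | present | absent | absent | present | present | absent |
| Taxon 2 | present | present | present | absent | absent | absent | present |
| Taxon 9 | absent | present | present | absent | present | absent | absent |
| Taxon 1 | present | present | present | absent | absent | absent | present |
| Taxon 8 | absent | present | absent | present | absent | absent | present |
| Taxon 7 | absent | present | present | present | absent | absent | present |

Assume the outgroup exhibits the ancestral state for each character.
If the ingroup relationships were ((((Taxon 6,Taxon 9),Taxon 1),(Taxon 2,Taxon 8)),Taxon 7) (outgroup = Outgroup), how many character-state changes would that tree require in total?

11

Map each character onto ((((Taxon 6,Taxon 9),Taxon 1),(Taxon 2,Taxon 8)),Taxon 7) (rooted by Outgroup) and count the minimum state changes it requires (Fitch parsimony):
C1: 2; C2: 1; C3: 2; C4: 2; C5: 2; C6: 1; C7: 1.
Total tree length = 11.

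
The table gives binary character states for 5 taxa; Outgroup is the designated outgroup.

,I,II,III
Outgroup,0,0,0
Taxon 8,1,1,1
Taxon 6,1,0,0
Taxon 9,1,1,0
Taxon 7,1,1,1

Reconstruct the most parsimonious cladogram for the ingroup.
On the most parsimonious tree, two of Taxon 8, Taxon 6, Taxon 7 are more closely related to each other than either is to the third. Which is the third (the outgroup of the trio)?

Taxon 6

The outgroup has state '0' for every character, so '1' is the derived state throughout.
All ingroup taxa share the derived state '1' for I; it defines the ingroup but does not resolve relationships within it.
Only Taxon 7, Taxon 8, and Taxon 9 show the derived state '1' for II, supporting them as a clade.
Only Taxon 7 and Taxon 8 show the derived state '1' for III, supporting them as a clade.
Most parsimonious ingroup topology: (((Taxon 8,Taxon 7),Taxon 9),Taxon 6).
Taxon 7 and Taxon 8 share a more recent common ancestor with each other than either does with Taxon 6, so Taxon 6 is the least closely related of the three.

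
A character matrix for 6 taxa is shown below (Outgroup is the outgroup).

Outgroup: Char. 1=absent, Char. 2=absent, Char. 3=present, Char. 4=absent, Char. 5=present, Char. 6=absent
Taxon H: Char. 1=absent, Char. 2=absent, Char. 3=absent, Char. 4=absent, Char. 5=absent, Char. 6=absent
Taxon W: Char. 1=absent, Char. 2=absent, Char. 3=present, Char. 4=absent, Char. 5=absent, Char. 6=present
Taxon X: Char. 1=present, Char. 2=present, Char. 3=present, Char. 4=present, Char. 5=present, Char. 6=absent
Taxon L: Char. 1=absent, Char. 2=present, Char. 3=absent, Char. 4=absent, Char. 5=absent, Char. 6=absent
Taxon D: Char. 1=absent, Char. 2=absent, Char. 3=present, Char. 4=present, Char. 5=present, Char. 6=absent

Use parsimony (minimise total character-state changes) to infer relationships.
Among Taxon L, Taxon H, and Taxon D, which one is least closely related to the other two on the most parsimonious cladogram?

Taxon D

Character polarity is set by the outgroup: the derived state is whichever differs from the outgroup's state, so for Char. 3, Char. 5 the derived state is 'absent', and for the remaining characters it is 'present'.
Char. 1 (derived state 'present') is unique to Taxon X (autapomorphy; uninformative for grouping).
Char. 2 groups Taxon L and Taxon X, which is incompatible with the clades supported by the remaining characters; treating it as convergent (homoplasy) costs fewer steps than any alternative tree.
Only Taxon H and Taxon L show the derived state 'absent' for Char. 3, supporting them as a clade.
Char. 4 (derived state 'present') is shared by Taxon D and Taxon X — a synapomorphy uniting that clade.
Char. 5: derived state 'absent' in Taxon H, Taxon L, and Taxon W only — synapomorphy for {Taxon H, Taxon L, Taxon W}.
Char. 6 (derived state 'present') is unique to Taxon W (autapomorphy; uninformative for grouping).
Most parsimonious ingroup topology: (((Taxon H,Taxon L),Taxon W),(Taxon X,Taxon D)).
Taxon H and Taxon L share a more recent common ancestor with each other than either does with Taxon D, so Taxon D is the least closely related of the three.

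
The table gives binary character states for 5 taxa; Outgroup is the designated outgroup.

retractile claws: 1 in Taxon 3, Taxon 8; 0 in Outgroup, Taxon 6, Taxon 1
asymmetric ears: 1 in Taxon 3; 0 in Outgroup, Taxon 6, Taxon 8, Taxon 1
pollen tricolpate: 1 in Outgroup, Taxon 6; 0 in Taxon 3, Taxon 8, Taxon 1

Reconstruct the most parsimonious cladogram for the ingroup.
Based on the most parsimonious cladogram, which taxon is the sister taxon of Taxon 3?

Taxon 8

Character polarity is set by the outgroup: the derived state is whichever differs from the outgroup's state, so for pollen tricolpate the derived state is '0', and for the remaining characters it is '1'.
retractile claws: derived state '1' in Taxon 3 and Taxon 8 only — synapomorphy for {Taxon 3, Taxon 8}.
asymmetric ears: derived state '1' in Taxon 3 only — an autapomorphy, so it tells us nothing about relationships among taxa.
pollen tricolpate: derived state '0' in Taxon 1, Taxon 3, and Taxon 8 only — synapomorphy for {Taxon 1, Taxon 3, Taxon 8}.
Most parsimonious ingroup topology: ((Taxon 1,(Taxon 8,Taxon 3)),Taxon 6).
Taxon 3 and Taxon 8 form a cherry on this tree, so they are sister taxa.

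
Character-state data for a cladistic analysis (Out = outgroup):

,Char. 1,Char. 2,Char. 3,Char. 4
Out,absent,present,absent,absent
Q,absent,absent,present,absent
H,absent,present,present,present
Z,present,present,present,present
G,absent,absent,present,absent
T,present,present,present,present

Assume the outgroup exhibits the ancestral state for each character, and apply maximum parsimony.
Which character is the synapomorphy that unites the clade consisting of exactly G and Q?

Char. 2

Character polarity is set by the outgroup: the derived state is whichever differs from the outgroup's state, so for Char. 2 the derived state is 'absent', and for the remaining characters it is 'present'.
Char. 1 (derived state 'present') is shared by T and Z — a synapomorphy uniting that clade.
Char. 2: derived state 'absent' in G and Q only — synapomorphy for {G, Q}.
Char. 3 (derived state 'present') is shared by all ingroup taxa — unites the whole ingroup.
Char. 4 (derived state 'present') is shared by H, T, and Z — a synapomorphy uniting that clade.
Most parsimonious ingroup topology: ((Q,G),(H,(Z,T))).
The clade {G, Q} is supported by Char. 2: its derived state 'absent' occurs in exactly those taxa and in no other taxon (including the outgroup).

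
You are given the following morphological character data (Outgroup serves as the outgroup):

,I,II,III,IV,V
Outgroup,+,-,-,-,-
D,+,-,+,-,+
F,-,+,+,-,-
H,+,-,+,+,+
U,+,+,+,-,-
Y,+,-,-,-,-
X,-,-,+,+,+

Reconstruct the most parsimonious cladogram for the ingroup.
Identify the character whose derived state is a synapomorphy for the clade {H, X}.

IV

Character polarity is set by the outgroup: the derived state is whichever differs from the outgroup's state, so for I the derived state is '-', and for the remaining characters it is '+'.
I groups F and X, which is incompatible with the clades supported by the remaining characters; treating it as convergent (homoplasy) costs fewer steps than any alternative tree.
II (derived state '+') is shared by F and U — a synapomorphy uniting that clade.
III: derived state '+' in D, F, H, U, and X only — synapomorphy for {D, F, H, U, X}.
IV (derived state '+') is shared by H and X — a synapomorphy uniting that clade.
Only D, H, and X show the derived state '+' for V, supporting them as a clade.
Most parsimonious ingroup topology: (((D,(H,X)),(F,U)),Y).
The clade {H, X} is supported by IV: its derived state '+' occurs in exactly those taxa and in no other taxon (including the outgroup).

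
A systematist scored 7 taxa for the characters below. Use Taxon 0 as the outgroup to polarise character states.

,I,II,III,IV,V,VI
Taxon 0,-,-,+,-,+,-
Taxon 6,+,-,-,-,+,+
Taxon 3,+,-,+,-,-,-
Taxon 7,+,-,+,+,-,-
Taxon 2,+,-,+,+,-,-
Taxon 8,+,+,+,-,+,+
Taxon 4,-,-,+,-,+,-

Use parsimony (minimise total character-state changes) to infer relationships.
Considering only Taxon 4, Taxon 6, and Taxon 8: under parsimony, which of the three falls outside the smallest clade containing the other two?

Taxon 4

Character polarity is set by the outgroup: the derived state is whichever differs from the outgroup's state, so for III, V the derived state is '-', and for the remaining characters it is '+'.
Only Taxon 2, Taxon 3, Taxon 6, Taxon 7, and Taxon 8 show the derived state '+' for I, supporting them as a clade.
II (derived state '+') is unique to Taxon 8 (autapomorphy; uninformative for grouping).
III: derived state '-' in Taxon 6 only — an autapomorphy, so it tells us nothing about relationships among taxa.
Only Taxon 2 and Taxon 7 show the derived state '+' for IV, supporting them as a clade.
Only Taxon 2, Taxon 3, and Taxon 7 show the derived state '-' for V, supporting them as a clade.
VI (derived state '+') is shared by Taxon 6 and Taxon 8 — a synapomorphy uniting that clade.
Most parsimonious ingroup topology: (((Taxon 6,Taxon 8),(Taxon 3,(Taxon 7,Taxon 2))),Taxon 4).
Taxon 6 and Taxon 8 share a more recent common ancestor with each other than either does with Taxon 4, so Taxon 4 is the least closely related of the three.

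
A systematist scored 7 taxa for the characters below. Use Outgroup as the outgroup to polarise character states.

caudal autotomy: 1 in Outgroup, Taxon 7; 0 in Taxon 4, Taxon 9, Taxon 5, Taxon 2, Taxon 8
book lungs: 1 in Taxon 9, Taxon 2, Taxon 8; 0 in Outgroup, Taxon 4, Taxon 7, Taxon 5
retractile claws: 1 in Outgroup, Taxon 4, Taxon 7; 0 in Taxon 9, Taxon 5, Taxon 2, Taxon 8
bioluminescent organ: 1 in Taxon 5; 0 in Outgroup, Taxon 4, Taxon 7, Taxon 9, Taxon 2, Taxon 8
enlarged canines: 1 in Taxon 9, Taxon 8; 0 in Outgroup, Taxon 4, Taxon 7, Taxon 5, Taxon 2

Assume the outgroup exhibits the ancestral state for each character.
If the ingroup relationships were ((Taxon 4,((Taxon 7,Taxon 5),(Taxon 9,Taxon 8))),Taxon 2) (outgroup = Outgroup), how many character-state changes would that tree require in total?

Map each character onto ((Taxon 4,((Taxon 7,Taxon 5),(Taxon 9,Taxon 8))),Taxon 2) (rooted by Outgroup) and count the minimum state changes it requires (Fitch parsimony):
caudal autotomy: 2; book lungs: 2; retractile claws: 3; bioluminescent organ: 1; enlarged canines: 1.
Total tree length = 9.

9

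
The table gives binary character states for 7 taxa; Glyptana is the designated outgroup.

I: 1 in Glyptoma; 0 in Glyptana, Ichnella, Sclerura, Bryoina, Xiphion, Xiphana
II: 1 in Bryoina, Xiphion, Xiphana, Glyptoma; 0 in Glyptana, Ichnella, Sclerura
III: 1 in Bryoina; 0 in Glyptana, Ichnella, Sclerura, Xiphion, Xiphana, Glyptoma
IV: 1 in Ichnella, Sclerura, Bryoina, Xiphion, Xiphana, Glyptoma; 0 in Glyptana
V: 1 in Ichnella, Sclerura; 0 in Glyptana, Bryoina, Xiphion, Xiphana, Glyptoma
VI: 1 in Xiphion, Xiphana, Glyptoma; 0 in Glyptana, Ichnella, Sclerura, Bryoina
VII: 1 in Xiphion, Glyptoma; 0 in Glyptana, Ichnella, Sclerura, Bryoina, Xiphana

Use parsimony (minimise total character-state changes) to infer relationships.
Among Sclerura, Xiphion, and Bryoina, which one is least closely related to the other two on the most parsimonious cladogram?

The outgroup has state '0' for every character, so '1' is the derived state throughout.
I: derived state '1' in Glyptoma only — an autapomorphy, so it tells us nothing about relationships among taxa.
II (derived state '1') is shared by Bryoina, Glyptoma, Xiphana, and Xiphion — a synapomorphy uniting that clade.
III (derived state '1') is unique to Bryoina (autapomorphy; uninformative for grouping).
All ingroup taxa share the derived state '1' for IV; it defines the ingroup but does not resolve relationships within it.
V (derived state '1') is shared by Ichnella and Sclerura — a synapomorphy uniting that clade.
Only Glyptoma, Xiphana, and Xiphion show the derived state '1' for VI, supporting them as a clade.
VII: derived state '1' in Glyptoma and Xiphion only — synapomorphy for {Glyptoma, Xiphion}.
Most parsimonious ingroup topology: ((Ichnella,Sclerura),(Bryoina,((Xiphion,Glyptoma),Xiphana))).
Bryoina and Xiphion share a more recent common ancestor with each other than either does with Sclerura, so Sclerura is the least closely related of the three.

Sclerura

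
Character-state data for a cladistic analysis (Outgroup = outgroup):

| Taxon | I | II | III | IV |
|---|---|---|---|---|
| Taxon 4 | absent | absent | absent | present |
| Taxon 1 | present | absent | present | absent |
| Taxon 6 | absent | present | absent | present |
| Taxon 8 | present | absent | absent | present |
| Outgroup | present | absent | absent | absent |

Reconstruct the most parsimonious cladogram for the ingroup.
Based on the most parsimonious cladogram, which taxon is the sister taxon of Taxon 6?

Taxon 4

Character polarity is set by the outgroup: the derived state is whichever differs from the outgroup's state, so for I the derived state is 'absent', and for the remaining characters it is 'present'.
I (derived state 'absent') is shared by Taxon 4 and Taxon 6 — a synapomorphy uniting that clade.
II (derived state 'present') is unique to Taxon 6 (autapomorphy; uninformative for grouping).
III: derived state 'present' in Taxon 1 only — an autapomorphy, so it tells us nothing about relationships among taxa.
Only Taxon 4, Taxon 6, and Taxon 8 show the derived state 'present' for IV, supporting them as a clade.
Most parsimonious ingroup topology: (Taxon 1,(Taxon 8,(Taxon 6,Taxon 4))).
Taxon 6 and Taxon 4 form a cherry on this tree, so they are sister taxa.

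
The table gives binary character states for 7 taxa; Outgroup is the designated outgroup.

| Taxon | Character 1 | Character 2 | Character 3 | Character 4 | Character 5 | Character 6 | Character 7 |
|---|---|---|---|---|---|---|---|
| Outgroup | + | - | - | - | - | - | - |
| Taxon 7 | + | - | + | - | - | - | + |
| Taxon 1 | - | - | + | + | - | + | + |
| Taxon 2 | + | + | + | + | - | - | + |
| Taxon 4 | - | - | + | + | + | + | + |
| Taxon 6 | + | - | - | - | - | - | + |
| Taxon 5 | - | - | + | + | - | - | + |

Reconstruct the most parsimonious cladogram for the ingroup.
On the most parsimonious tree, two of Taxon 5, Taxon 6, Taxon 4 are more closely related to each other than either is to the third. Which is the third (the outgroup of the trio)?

Character polarity is set by the outgroup: the derived state is whichever differs from the outgroup's state, so for Character 1 the derived state is '-', and for the remaining characters it is '+'.
Only Taxon 1, Taxon 4, and Taxon 5 show the derived state '-' for Character 1, supporting them as a clade.
Character 2 (derived state '+') is unique to Taxon 2 (autapomorphy; uninformative for grouping).
Character 3 (derived state '+') is shared by Taxon 1, Taxon 2, Taxon 4, Taxon 5, and Taxon 7 — a synapomorphy uniting that clade.
Character 4 (derived state '+') is shared by Taxon 1, Taxon 2, Taxon 4, and Taxon 5 — a synapomorphy uniting that clade.
Character 5 (derived state '+') is unique to Taxon 4 (autapomorphy; uninformative for grouping).
Only Taxon 1 and Taxon 4 show the derived state '+' for Character 6, supporting them as a clade.
All ingroup taxa share the derived state '+' for Character 7; it defines the ingroup but does not resolve relationships within it.
Most parsimonious ingroup topology: ((Taxon 7,(((Taxon 1,Taxon 4),Taxon 5),Taxon 2)),Taxon 6).
Taxon 4 and Taxon 5 share a more recent common ancestor with each other than either does with Taxon 6, so Taxon 6 is the least closely related of the three.

Taxon 6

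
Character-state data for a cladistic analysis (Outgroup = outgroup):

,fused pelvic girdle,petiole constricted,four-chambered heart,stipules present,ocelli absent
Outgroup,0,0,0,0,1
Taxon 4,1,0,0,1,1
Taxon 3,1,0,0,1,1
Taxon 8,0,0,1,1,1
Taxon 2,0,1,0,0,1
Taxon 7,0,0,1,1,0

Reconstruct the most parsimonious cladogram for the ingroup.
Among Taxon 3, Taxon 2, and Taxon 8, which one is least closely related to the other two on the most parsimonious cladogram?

Character polarity is set by the outgroup: the derived state is whichever differs from the outgroup's state, so for ocelli absent the derived state is '0', and for the remaining characters it is '1'.
fused pelvic girdle: derived state '1' in Taxon 3 and Taxon 4 only — synapomorphy for {Taxon 3, Taxon 4}.
petiole constricted: derived state '1' in Taxon 2 only — an autapomorphy, so it tells us nothing about relationships among taxa.
Only Taxon 7 and Taxon 8 show the derived state '1' for four-chambered heart, supporting them as a clade.
stipules present (derived state '1') is shared by Taxon 3, Taxon 4, Taxon 7, and Taxon 8 — a synapomorphy uniting that clade.
ocelli absent: derived state '0' in Taxon 7 only — an autapomorphy, so it tells us nothing about relationships among taxa.
Most parsimonious ingroup topology: (((Taxon 4,Taxon 3),(Taxon 8,Taxon 7)),Taxon 2).
Taxon 3 and Taxon 8 share a more recent common ancestor with each other than either does with Taxon 2, so Taxon 2 is the least closely related of the three.

Taxon 2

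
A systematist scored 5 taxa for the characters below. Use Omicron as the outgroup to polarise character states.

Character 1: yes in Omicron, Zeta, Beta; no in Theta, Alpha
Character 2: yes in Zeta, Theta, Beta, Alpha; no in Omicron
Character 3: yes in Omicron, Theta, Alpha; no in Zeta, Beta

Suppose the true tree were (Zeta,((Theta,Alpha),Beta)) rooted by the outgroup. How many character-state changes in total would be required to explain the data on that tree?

4

Map each character onto (Zeta,((Theta,Alpha),Beta)) (rooted by Omicron) and count the minimum state changes it requires (Fitch parsimony):
Character 1: 1; Character 2: 1; Character 3: 2.
Total tree length = 4.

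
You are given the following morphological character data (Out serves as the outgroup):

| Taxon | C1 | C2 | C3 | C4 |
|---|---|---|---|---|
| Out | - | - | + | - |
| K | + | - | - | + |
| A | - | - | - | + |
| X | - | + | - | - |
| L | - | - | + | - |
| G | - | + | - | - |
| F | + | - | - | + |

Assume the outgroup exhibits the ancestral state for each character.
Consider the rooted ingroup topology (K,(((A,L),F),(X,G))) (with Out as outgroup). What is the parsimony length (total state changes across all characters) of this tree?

Map each character onto (K,(((A,L),F),(X,G))) (rooted by Out) and count the minimum state changes it requires (Fitch parsimony):
C1: 2; C2: 1; C3: 2; C4: 3.
Total tree length = 8.

8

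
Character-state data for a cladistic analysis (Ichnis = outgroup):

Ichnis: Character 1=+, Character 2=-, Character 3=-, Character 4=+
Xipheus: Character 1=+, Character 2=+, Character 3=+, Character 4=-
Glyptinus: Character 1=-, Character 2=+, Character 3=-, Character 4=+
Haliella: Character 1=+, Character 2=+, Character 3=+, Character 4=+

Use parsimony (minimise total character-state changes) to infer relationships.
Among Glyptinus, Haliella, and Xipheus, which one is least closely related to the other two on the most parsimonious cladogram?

Character polarity is set by the outgroup: the derived state is whichever differs from the outgroup's state, so for Character 1, Character 4 the derived state is '-', and for the remaining characters it is '+'.
Character 1: derived state '-' in Glyptinus only — an autapomorphy, so it tells us nothing about relationships among taxa.
Character 2 (derived state '+') is shared by all ingroup taxa — unites the whole ingroup.
Character 3: derived state '+' in Haliella and Xipheus only — synapomorphy for {Haliella, Xipheus}.
Character 4: derived state '-' in Xipheus only — an autapomorphy, so it tells us nothing about relationships among taxa.
Most parsimonious ingroup topology: ((Xipheus,Haliella),Glyptinus).
Xipheus and Haliella share a more recent common ancestor with each other than either does with Glyptinus, so Glyptinus is the least closely related of the three.

Glyptinus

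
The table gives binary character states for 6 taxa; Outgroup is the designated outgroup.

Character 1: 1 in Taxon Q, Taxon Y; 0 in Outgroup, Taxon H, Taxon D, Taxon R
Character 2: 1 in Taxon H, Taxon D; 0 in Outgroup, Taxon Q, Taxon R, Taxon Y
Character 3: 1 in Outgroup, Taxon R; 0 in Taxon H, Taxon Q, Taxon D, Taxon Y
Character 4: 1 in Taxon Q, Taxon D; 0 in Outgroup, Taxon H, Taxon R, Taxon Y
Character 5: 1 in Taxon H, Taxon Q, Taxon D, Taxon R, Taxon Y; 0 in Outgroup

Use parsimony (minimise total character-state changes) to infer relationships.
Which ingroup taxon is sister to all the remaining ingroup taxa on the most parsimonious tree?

Character polarity is set by the outgroup: the derived state is whichever differs from the outgroup's state, so for Character 3 the derived state is '0', and for the remaining characters it is '1'.
Character 1: derived state '1' in Taxon Q and Taxon Y only — synapomorphy for {Taxon Q, Taxon Y}.
Only Taxon D and Taxon H show the derived state '1' for Character 2, supporting them as a clade.
Only Taxon D, Taxon H, Taxon Q, and Taxon Y show the derived state '0' for Character 3, supporting them as a clade.
Character 4 groups Taxon D and Taxon Q, which is incompatible with the clades supported by the remaining characters; treating it as convergent (homoplasy) costs fewer steps than any alternative tree.
All ingroup taxa share the derived state '1' for Character 5; it defines the ingroup but does not resolve relationships within it.
Most parsimonious ingroup topology: (((Taxon H,Taxon D),(Taxon Q,Taxon Y)),Taxon R).
Taxon R is sister to the clade containing all other ingroup taxa, so it is the earliest-diverging (most basal) ingroup lineage.

Taxon R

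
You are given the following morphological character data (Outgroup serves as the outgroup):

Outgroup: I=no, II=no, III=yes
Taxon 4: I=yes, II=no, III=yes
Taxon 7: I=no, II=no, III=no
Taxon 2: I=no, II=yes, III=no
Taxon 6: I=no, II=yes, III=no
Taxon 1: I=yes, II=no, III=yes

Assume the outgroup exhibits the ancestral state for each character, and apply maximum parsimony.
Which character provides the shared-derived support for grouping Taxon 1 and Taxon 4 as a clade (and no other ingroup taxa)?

Character polarity is set by the outgroup: the derived state is whichever differs from the outgroup's state, so for III the derived state is 'no', and for the remaining characters it is 'yes'.
I: derived state 'yes' in Taxon 1 and Taxon 4 only — synapomorphy for {Taxon 1, Taxon 4}.
II (derived state 'yes') is shared by Taxon 2 and Taxon 6 — a synapomorphy uniting that clade.
III: derived state 'no' in Taxon 2, Taxon 6, and Taxon 7 only — synapomorphy for {Taxon 2, Taxon 6, Taxon 7}.
Most parsimonious ingroup topology: ((Taxon 4,Taxon 1),(Taxon 7,(Taxon 2,Taxon 6))).
The clade {Taxon 1, Taxon 4} is supported by I: its derived state 'yes' occurs in exactly those taxa and in no other taxon (including the outgroup).

I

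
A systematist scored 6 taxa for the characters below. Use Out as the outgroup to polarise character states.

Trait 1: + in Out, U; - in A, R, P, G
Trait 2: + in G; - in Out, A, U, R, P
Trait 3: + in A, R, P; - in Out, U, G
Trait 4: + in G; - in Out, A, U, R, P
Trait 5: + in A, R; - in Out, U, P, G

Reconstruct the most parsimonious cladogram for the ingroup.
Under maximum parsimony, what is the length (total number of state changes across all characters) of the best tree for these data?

Character polarity is set by the outgroup: the derived state is whichever differs from the outgroup's state, so for Trait 1 the derived state is '-', and for the remaining characters it is '+'.
Trait 1: derived state '-' in A, G, P, and R only — synapomorphy for {A, G, P, R}.
Trait 2 (derived state '+') is unique to G (autapomorphy; uninformative for grouping).
Trait 3 (derived state '+') is shared by A, P, and R — a synapomorphy uniting that clade.
Trait 4 (derived state '+') is unique to G (autapomorphy; uninformative for grouping).
Trait 5: derived state '+' in A and R only — synapomorphy for {A, R}.
Most parsimonious ingroup topology: ((((A,R),P),G),U).
Changes per character on this tree: Trait 1: 1; Trait 2: 1; Trait 3: 1; Trait 4: 1; Trait 5: 1.
Total = 5.

5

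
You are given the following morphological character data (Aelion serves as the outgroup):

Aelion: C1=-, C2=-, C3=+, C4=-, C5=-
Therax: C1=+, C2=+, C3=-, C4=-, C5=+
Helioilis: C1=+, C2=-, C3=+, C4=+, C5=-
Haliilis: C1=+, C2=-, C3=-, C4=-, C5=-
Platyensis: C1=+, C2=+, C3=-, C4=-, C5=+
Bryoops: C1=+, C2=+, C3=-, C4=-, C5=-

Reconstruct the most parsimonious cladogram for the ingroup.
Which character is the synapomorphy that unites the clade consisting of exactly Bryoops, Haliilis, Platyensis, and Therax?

Character polarity is set by the outgroup: the derived state is whichever differs from the outgroup's state, so for C3 the derived state is '-', and for the remaining characters it is '+'.
C1 (derived state '+') is shared by all ingroup taxa — unites the whole ingroup.
C2: derived state '+' in Bryoops, Platyensis, and Therax only — synapomorphy for {Bryoops, Platyensis, Therax}.
Only Bryoops, Haliilis, Platyensis, and Therax show the derived state '-' for C3, supporting them as a clade.
C4: derived state '+' in Helioilis only — an autapomorphy, so it tells us nothing about relationships among taxa.
Only Platyensis and Therax show the derived state '+' for C5, supporting them as a clade.
Most parsimonious ingroup topology: ((((Therax,Platyensis),Bryoops),Haliilis),Helioilis).
The clade {Bryoops, Haliilis, Platyensis, Therax} is supported by C3: its derived state '-' occurs in exactly those taxa and in no other taxon (including the outgroup).

C3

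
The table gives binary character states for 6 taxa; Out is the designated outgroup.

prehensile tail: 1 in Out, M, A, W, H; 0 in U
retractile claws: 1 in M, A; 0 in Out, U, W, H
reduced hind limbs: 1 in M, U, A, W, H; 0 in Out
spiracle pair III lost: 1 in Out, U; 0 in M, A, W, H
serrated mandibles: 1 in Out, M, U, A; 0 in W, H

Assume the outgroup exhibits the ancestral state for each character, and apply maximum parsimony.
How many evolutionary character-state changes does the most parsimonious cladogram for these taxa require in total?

Character polarity is set by the outgroup: the derived state is whichever differs from the outgroup's state, so for prehensile tail, spiracle pair III lost, serrated mandibles the derived state is '0', and for the remaining characters it is '1'.
prehensile tail: derived state '0' in U only — an autapomorphy, so it tells us nothing about relationships among taxa.
Only A and M show the derived state '1' for retractile claws, supporting them as a clade.
reduced hind limbs (derived state '1') is shared by all ingroup taxa — unites the whole ingroup.
spiracle pair III lost (derived state '0') is shared by A, H, M, and W — a synapomorphy uniting that clade.
serrated mandibles: derived state '0' in H and W only — synapomorphy for {H, W}.
Most parsimonious ingroup topology: (((M,A),(W,H)),U).
Changes per character on this tree: prehensile tail: 1; retractile claws: 1; reduced hind limbs: 1; spiracle pair III lost: 1; serrated mandibles: 1.
Total = 5.

5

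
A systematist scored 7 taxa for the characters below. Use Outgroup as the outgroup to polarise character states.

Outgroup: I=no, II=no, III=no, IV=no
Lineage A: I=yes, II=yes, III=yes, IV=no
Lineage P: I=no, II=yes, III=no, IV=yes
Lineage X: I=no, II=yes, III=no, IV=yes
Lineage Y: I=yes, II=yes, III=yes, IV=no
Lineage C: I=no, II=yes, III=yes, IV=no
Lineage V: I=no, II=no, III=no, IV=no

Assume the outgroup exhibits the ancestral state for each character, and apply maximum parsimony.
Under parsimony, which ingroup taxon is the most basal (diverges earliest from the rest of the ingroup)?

Lineage V

The outgroup has state 'no' for every character, so 'yes' is the derived state throughout.
I (derived state 'yes') is shared by Lineage A and Lineage Y — a synapomorphy uniting that clade.
II: derived state 'yes' in Lineage A, Lineage C, Lineage P, Lineage X, and Lineage Y only — synapomorphy for {Lineage A, Lineage C, Lineage P, Lineage X, Lineage Y}.
III: derived state 'yes' in Lineage A, Lineage C, and Lineage Y only — synapomorphy for {Lineage A, Lineage C, Lineage Y}.
IV: derived state 'yes' in Lineage P and Lineage X only — synapomorphy for {Lineage P, Lineage X}.
Most parsimonious ingroup topology: ((((Lineage A,Lineage Y),Lineage C),(Lineage P,Lineage X)),Lineage V).
Lineage V is sister to the clade containing all other ingroup taxa, so it is the earliest-diverging (most basal) ingroup lineage.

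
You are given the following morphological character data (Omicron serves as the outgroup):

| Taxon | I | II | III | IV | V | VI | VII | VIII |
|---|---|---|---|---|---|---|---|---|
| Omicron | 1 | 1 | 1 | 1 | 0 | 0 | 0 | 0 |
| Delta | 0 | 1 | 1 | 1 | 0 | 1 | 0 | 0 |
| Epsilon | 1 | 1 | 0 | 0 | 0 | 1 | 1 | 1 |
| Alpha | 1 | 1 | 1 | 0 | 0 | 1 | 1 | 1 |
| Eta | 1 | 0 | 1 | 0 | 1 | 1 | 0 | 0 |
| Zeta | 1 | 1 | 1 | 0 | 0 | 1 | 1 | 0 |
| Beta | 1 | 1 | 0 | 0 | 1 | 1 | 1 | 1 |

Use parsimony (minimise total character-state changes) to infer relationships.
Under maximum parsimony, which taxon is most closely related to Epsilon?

Character polarity is set by the outgroup: the derived state is whichever differs from the outgroup's state, so for I, II, III, IV the derived state is '0', and for the remaining characters it is '1'.
I: derived state '0' in Delta only — an autapomorphy, so it tells us nothing about relationships among taxa.
II: derived state '0' in Eta only — an autapomorphy, so it tells us nothing about relationships among taxa.
III: derived state '0' in Beta and Epsilon only — synapomorphy for {Beta, Epsilon}.
IV: derived state '0' in Alpha, Beta, Epsilon, Eta, and Zeta only — synapomorphy for {Alpha, Beta, Epsilon, Eta, Zeta}.
V groups Beta and Eta, which is incompatible with the clades supported by the remaining characters; treating it as convergent (homoplasy) costs fewer steps than any alternative tree.
VI (derived state '1') is shared by all ingroup taxa — unites the whole ingroup.
VII (derived state '1') is shared by Alpha, Beta, Epsilon, and Zeta — a synapomorphy uniting that clade.
Only Alpha, Beta, and Epsilon show the derived state '1' for VIII, supporting them as a clade.
Most parsimonious ingroup topology: (Delta,((((Epsilon,Beta),Alpha),Zeta),Eta)).
Epsilon and Beta form a cherry on this tree, so they are sister taxa.

Beta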